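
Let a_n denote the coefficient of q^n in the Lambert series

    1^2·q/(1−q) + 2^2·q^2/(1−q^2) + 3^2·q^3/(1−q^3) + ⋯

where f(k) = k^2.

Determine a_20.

d|20:{1,2,4,5,10,20}  Σf=1+4+16+25+100+400=546

a_20 = 546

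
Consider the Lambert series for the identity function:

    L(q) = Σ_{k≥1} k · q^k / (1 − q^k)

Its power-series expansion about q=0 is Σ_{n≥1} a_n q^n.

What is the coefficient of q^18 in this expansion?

d|18:{18,9,6,3,2,1}  Σf=18+9+6+3+2+1=39

a_18 = 39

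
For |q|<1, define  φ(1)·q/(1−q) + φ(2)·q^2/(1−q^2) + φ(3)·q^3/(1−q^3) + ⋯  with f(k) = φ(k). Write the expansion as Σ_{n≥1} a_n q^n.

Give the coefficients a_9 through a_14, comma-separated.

q^9  k|9↦φ(k): 1:1 3:2 9:6  a_9=9
d|10:{10,5,2,1}  Σφ=4+4+1+1=10
q^11  k|11↦φ(k): 11:10 1:1  a_11=11
n=12: 12·1 6·2 4·3 3·4 2·6 1·12  φ→[4+2+2+2+1+1]=12
q^13  k|13↦φ(k): 13:12 1:1  a_13=13
q^14  k|14↦φ(k): 1:1 2:1 7:6 14:6  a_14=14

9, 10, 11, 12, 13, 14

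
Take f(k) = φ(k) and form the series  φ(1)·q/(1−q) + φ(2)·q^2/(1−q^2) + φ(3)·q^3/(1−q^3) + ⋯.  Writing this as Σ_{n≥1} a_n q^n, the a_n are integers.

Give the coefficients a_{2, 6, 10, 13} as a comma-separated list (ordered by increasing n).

q^2  k|2↦φ(k): 2:1 1:1  a_2=2
n=6: 6·1 3·2 2·3 1·6  φ→[2+2+1+1]=6
d|10:{1,2,5,10}  Σφ=1+1+4+4=10
d|13:{13,1}  Σφ=12+1=13

2, 6, 10, 13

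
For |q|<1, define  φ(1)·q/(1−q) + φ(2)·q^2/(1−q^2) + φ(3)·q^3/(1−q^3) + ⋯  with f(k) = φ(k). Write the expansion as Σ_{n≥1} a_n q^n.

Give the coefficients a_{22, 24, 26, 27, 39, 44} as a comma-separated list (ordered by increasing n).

q^22  k|22↦φ(k): 22:10 11:10 2:1 1:1  a_22=22
q^24  k|24↦φ(k): 24:8 12:4 8:4 6:2 4:2 3:2 2:1 1:1  a_24=24
q^26  k|26↦φ(k): 1:1 2:1 13:12 26:12  a_26=26
q^27  k|27↦φ(k): 1:1 3:2 9:6 27:18  a_27=27
d|39:{1,3,13,39}  Σφ=1+2+12+24=39
q^44  k|44↦φ(k): 1:1 2:1 4:2 11:10 22:10 44:20  a_44=44

22, 24, 26, 27, 39, 44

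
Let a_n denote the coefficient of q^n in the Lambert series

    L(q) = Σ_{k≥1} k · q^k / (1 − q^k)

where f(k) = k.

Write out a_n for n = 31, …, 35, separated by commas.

q^31  k|31↦f(k): 1:1 31:31  a_31=32
n=32: 32·1 16·2 8·4 4·8 2·16 1·32  f→[32+16+8+4+2+1]=63
d|33:{1,3,11,33}  Σf=1+3+11+33=48
q^34  k|34↦f(k): 34:34 17:17 2:2 1:1  a_34=54
n=35: 35·1 7·5 5·7 1·35  f→[35+7+5+1]=48

32, 63, 48, 54, 48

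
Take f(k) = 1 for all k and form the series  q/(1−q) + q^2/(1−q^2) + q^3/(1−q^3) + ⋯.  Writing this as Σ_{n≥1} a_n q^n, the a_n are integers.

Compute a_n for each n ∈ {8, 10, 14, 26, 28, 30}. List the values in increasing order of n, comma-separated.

4, 4, 4, 4, 6, 8

[q^8] f(8)=1,f(4)=1,f(2)=1,f(1)=1 ⇒ 4
n=10: 1·10 2·5 5·2 10·1  f→[1+1+1+1]=4
q^14  k|14↦f(k): 1:1 2:1 7:1 14:1  a_14=4
q^26  k|26↦f(k): 1:1 2:1 13:1 26:1  a_26=4
q^28  k|28↦f(k): 1:1 2:1 4:1 7:1 14:1 28:1  a_28=6
n=30: 1·30 2·15 3·10 5·6 6·5 10·3 15·2 30·1  f→[1+1+1+1+1+1+1+1]=8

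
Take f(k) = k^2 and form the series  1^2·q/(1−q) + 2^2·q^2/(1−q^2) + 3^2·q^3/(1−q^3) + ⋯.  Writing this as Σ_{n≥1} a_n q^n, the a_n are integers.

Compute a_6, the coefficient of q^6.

d|6:{6,3,2,1}  Σf=36+9+4+1=50

a_6 = 50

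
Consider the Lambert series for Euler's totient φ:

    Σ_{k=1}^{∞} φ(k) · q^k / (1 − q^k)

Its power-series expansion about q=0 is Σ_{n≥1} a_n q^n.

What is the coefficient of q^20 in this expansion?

[q^20] φ(1)=1,φ(2)=1,φ(4)=2,φ(5)=4,φ(10)=4,φ(20)=8 ⇒ 20

a_20 = 20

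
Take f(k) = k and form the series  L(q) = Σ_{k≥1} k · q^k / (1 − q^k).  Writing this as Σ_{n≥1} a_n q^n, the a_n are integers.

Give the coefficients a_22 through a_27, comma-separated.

n=22: 1·22 2·11 11·2 22·1  f→[1+2+11+22]=36
q^23  k|23↦f(k): 1:1 23:23  a_23=24
q^24  k|24↦f(k): 1:1 2:2 3:3 4:4 6:6 8:8 12:12 24:24  a_24=60
d|25:{1,5,25}  Σf=1+5+25=31
q^26  k|26↦f(k): 26:26 13:13 2:2 1:1  a_26=42
[q^27] f(27)=27,f(9)=9,f(3)=3,f(1)=1 ⇒ 40

36, 24, 60, 31, 42, 40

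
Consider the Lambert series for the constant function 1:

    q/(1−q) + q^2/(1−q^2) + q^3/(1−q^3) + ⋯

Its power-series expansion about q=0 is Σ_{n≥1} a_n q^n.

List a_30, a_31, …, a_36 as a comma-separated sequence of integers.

d|30:{30,15,10,6,5,3,2,1}  Σf=1+1+1+1+1+1+1+1=8
q^31  k|31↦f(k): 1:1 31:1  a_31=2
q^32  k|32↦f(k): 1:1 2:1 4:1 8:1 16:1 32:1  a_32=6
q^33  k|33↦f(k): 1:1 3:1 11:1 33:1  a_33=4
n=34: 1·34 2·17 17·2 34·1  f→[1+1+1+1]=4
n=35: 1·35 5·7 7·5 35·1  f→[1+1+1+1]=4
d|36:{1,2,3,4,6,9,12,18,36}  Σf=1+1+1+1+1+1+1+1+1=9

8, 2, 6, 4, 4, 4, 9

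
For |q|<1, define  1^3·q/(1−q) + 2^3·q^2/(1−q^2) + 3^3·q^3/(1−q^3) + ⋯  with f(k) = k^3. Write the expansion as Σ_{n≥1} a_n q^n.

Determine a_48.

a_48 = 131068

[q^48] f(1)=1,f(2)=8,f(3)=27,f(4)=64,f(6)=216,f(8)=512,f(12)=1728,f(16)=4096,f(24)=13824,f(48)=110592 ⇒ 131068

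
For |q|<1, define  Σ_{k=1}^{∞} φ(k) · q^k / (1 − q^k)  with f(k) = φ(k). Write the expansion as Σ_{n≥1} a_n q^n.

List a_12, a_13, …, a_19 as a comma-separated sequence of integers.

[q^12] φ(12)=4,φ(6)=2,φ(4)=2,φ(3)=2,φ(2)=1,φ(1)=1 ⇒ 12
q^13  k|13↦φ(k): 13:12 1:1  a_13=13
n=14: 1·14 2·7 7·2 14·1  φ→[1+1+6+6]=14
n=15: 15·1 5·3 3·5 1·15  φ→[8+4+2+1]=15
[q^16] φ(16)=8,φ(8)=4,φ(4)=2,φ(2)=1,φ(1)=1 ⇒ 16
q^17  k|17↦φ(k): 1:1 17:16  a_17=17
n=18: 18·1 9·2 6·3 3·6 2·9 1·18  φ→[6+6+2+2+1+1]=18
n=19: 1·19 19·1  φ→[1+18]=19

12, 13, 14, 15, 16, 17, 18, 19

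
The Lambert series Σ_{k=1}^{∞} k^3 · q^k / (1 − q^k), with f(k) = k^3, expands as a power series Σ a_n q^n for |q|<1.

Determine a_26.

a_26 = 19782

d|26:{26,13,2,1}  Σf=17576+2197+8+1=19782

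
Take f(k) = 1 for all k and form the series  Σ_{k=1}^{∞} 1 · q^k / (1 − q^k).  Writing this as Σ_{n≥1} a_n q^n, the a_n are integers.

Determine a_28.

a_28 = 6

[q^28] f(1)=1,f(2)=1,f(4)=1,f(7)=1,f(14)=1,f(28)=1 ⇒ 6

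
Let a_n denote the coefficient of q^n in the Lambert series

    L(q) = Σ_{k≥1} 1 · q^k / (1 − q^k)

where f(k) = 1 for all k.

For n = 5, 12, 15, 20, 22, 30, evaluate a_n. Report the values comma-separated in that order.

2, 6, 4, 6, 4, 8

n=5: 1·5 5·1  f→[1+1]=2
n=12: 1·12 2·6 3·4 4·3 6·2 12·1  f→[1+1+1+1+1+1]=6
[q^15] f(1)=1,f(3)=1,f(5)=1,f(15)=1 ⇒ 4
[q^20] f(20)=1,f(10)=1,f(5)=1,f(4)=1,f(2)=1,f(1)=1 ⇒ 6
n=22: 22·1 11·2 2·11 1·22  f→[1+1+1+1]=4
d|30:{30,15,10,6,5,3,2,1}  Σf=1+1+1+1+1+1+1+1=8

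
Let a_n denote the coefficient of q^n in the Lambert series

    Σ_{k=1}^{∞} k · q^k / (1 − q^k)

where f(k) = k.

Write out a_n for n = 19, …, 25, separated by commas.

20, 42, 32, 36, 24, 60, 31

n=19: 1·19 19·1  f→[1+19]=20
d|20:{20,10,5,4,2,1}  Σf=20+10+5+4+2+1=42
[q^21] f(21)=21,f(7)=7,f(3)=3,f(1)=1 ⇒ 32
d|22:{22,11,2,1}  Σf=22+11+2+1=36
[q^23] f(1)=1,f(23)=23 ⇒ 24
[q^24] f(1)=1,f(2)=2,f(3)=3,f(4)=4,f(6)=6,f(8)=8,f(12)=12,f(24)=24 ⇒ 60
n=25: 1·25 5·5 25·1  f→[1+5+25]=31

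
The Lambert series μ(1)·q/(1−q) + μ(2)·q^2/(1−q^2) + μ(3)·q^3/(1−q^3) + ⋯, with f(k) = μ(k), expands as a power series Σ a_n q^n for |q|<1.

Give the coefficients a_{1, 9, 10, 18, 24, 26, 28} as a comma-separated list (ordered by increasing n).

d|1:{1}  Σμ=1=1
[q^9] μ(1)=1,μ(3)=-1,μ(9)=0 ⇒ 0
q^10  k|10↦μ(k): 10:1 5:-1 2:-1 1:1  a_10=0
q^18  k|18↦μ(k): 18:0 9:0 6:1 3:-1 2:-1 1:1  a_18=0
d|24:{1,2,3,4,6,8,12,24}  Σμ=1+(-1)+(-1)+0+1+0+0+0=0
[q^26] μ(26)=1,μ(13)=-1,μ(2)=-1,μ(1)=1 ⇒ 0
n=28: 28·1 14·2 7·4 4·7 2·14 1·28  μ→[0+1+(-1)+0+(-1)+1]=0

1, 0, 0, 0, 0, 0, 0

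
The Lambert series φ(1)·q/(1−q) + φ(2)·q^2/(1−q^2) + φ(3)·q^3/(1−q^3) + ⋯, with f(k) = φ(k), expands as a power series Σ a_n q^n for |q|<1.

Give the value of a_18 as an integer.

n=18: 1·18 2·9 3·6 6·3 9·2 18·1  φ→[1+1+2+2+6+6]=18

a_18 = 18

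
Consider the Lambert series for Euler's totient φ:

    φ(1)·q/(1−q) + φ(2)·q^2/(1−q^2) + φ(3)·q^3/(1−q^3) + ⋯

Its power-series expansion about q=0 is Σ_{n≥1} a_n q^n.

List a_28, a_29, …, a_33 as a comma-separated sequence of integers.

n=28: 28·1 14·2 7·4 4·7 2·14 1·28  φ→[12+6+6+2+1+1]=28
q^29  k|29↦φ(k): 1:1 29:28  a_29=29
q^30  k|30↦φ(k): 1:1 2:1 3:2 5:4 6:2 10:4 15:8 30:8  a_30=30
d|31:{31,1}  Σφ=30+1=31
q^32  k|32↦φ(k): 1:1 2:1 4:2 8:4 16:8 32:16  a_32=32
n=33: 33·1 11·3 3·11 1·33  φ→[20+10+2+1]=33

28, 29, 30, 31, 32, 33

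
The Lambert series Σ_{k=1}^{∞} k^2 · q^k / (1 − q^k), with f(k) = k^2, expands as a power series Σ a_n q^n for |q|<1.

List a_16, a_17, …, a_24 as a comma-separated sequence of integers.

341, 290, 455, 362, 546, 500, 610, 530, 850

[q^16] f(16)=256,f(8)=64,f(4)=16,f(2)=4,f(1)=1 ⇒ 341
q^17  k|17↦f(k): 17:289 1:1  a_17=290
d|18:{1,2,3,6,9,18}  Σf=1+4+9+36+81+324=455
n=19: 19·1 1·19  f→[361+1]=362
q^20  k|20↦f(k): 1:1 2:4 4:16 5:25 10:100 20:400  a_20=546
n=21: 21·1 7·3 3·7 1·21  f→[441+49+9+1]=500
q^22  k|22↦f(k): 1:1 2:4 11:121 22:484  a_22=610
n=23: 23·1 1·23  f→[529+1]=530
[q^24] f(1)=1,f(2)=4,f(3)=9,f(4)=16,f(6)=36,f(8)=64,f(12)=144,f(24)=576 ⇒ 850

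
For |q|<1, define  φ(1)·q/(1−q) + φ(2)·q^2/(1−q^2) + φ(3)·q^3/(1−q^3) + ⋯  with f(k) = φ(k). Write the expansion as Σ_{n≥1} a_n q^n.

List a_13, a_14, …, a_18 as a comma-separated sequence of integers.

d|13:{13,1}  Σφ=12+1=13
n=14: 1·14 2·7 7·2 14·1  φ→[1+1+6+6]=14
q^15  k|15↦φ(k): 1:1 3:2 5:4 15:8  a_15=15
q^16  k|16↦φ(k): 1:1 2:1 4:2 8:4 16:8  a_16=16
[q^17] φ(1)=1,φ(17)=16 ⇒ 17
[q^18] φ(18)=6,φ(9)=6,φ(6)=2,φ(3)=2,φ(2)=1,φ(1)=1 ⇒ 18

13, 14, 15, 16, 17, 18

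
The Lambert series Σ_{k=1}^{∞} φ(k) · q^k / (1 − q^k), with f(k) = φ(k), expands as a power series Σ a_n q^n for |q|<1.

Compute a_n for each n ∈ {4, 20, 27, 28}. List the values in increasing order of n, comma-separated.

q^4  k|4↦φ(k): 4:2 2:1 1:1  a_4=4
[q^20] φ(20)=8,φ(10)=4,φ(5)=4,φ(4)=2,φ(2)=1,φ(1)=1 ⇒ 20
[q^27] φ(1)=1,φ(3)=2,φ(9)=6,φ(27)=18 ⇒ 27
[q^28] φ(1)=1,φ(2)=1,φ(4)=2,φ(7)=6,φ(14)=6,φ(28)=12 ⇒ 28

4, 20, 27, 28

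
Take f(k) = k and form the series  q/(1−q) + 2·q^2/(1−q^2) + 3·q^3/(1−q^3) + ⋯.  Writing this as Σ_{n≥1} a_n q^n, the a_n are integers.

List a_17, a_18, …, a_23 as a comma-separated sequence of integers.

[q^17] f(1)=1,f(17)=17 ⇒ 18
d|18:{18,9,6,3,2,1}  Σf=18+9+6+3+2+1=39
d|19:{1,19}  Σf=1+19=20
n=20: 20·1 10·2 5·4 4·5 2·10 1·20  f→[20+10+5+4+2+1]=42
q^21  k|21↦f(k): 1:1 3:3 7:7 21:21  a_21=32
n=22: 1·22 2·11 11·2 22·1  f→[1+2+11+22]=36
q^23  k|23↦f(k): 1:1 23:23  a_23=24

18, 39, 20, 42, 32, 36, 24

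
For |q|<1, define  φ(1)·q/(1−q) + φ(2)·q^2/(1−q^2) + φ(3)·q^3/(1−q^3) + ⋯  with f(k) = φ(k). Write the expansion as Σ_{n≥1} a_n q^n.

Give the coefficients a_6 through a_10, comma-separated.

[q^6] φ(6)=2,φ(3)=2,φ(2)=1,φ(1)=1 ⇒ 6
q^7  k|7↦φ(k): 1:1 7:6  a_7=7
q^8  k|8↦φ(k): 1:1 2:1 4:2 8:4  a_8=8
d|9:{1,3,9}  Σφ=1+2+6=9
q^10  k|10↦φ(k): 10:4 5:4 2:1 1:1  a_10=10

6, 7, 8, 9, 10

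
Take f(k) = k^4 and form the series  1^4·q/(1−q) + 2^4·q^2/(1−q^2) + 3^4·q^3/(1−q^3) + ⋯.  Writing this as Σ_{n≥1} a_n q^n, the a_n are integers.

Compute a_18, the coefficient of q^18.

q^18  k|18↦f(k): 18:104976 9:6561 6:1296 3:81 2:16 1:1  a_18=112931

a_18 = 112931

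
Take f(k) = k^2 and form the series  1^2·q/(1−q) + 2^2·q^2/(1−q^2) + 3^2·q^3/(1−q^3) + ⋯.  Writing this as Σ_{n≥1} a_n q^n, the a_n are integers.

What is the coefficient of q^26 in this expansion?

q^26  k|26↦f(k): 1:1 2:4 13:169 26:676  a_26=850

a_26 = 850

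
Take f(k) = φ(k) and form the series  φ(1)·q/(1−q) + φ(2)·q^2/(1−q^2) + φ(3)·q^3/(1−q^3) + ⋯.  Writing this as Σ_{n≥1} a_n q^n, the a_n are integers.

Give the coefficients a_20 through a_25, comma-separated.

[q^20] φ(1)=1,φ(2)=1,φ(4)=2,φ(5)=4,φ(10)=4,φ(20)=8 ⇒ 20
d|21:{21,7,3,1}  Σφ=12+6+2+1=21
[q^22] φ(1)=1,φ(2)=1,φ(11)=10,φ(22)=10 ⇒ 22
q^23  k|23↦φ(k): 23:22 1:1  a_23=23
n=24: 24·1 12·2 8·3 6·4 4·6 3·8 2·12 1·24  φ→[8+4+4+2+2+2+1+1]=24
n=25: 25·1 5·5 1·25  φ→[20+4+1]=25

20, 21, 22, 23, 24, 25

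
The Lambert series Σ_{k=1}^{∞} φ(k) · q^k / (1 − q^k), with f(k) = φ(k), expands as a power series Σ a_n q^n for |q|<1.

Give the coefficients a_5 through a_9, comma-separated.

q^5  k|5↦φ(k): 5:4 1:1  a_5=5
d|6:{1,2,3,6}  Σφ=1+1+2+2=6
d|7:{1,7}  Σφ=1+6=7
q^8  k|8↦φ(k): 8:4 4:2 2:1 1:1  a_8=8
n=9: 9·1 3·3 1·9  φ→[6+2+1]=9

5, 6, 7, 8, 9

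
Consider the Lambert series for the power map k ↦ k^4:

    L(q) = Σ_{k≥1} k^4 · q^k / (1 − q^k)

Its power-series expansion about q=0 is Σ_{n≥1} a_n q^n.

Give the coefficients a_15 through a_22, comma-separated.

n=15: 1·15 3·5 5·3 15·1  f→[1+81+625+50625]=51332
n=16: 16·1 8·2 4·4 2·8 1·16  f→[65536+4096+256+16+1]=69905
q^17  k|17↦f(k): 1:1 17:83521  a_17=83522
n=18: 18·1 9·2 6·3 3·6 2·9 1·18  f→[104976+6561+1296+81+16+1]=112931
n=19: 19·1 1·19  f→[130321+1]=130322
q^20  k|20↦f(k): 1:1 2:16 4:256 5:625 10:10000 20:160000  a_20=170898
q^21  k|21↦f(k): 21:194481 7:2401 3:81 1:1  a_21=196964
n=22: 22·1 11·2 2·11 1·22  f→[234256+14641+16+1]=248914

51332, 69905, 83522, 112931, 130322, 170898, 196964, 248914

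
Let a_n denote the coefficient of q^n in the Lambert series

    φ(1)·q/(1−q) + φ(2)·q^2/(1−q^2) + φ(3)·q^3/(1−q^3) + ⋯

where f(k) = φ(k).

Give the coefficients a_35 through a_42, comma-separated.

[q^35] φ(35)=24,φ(7)=6,φ(5)=4,φ(1)=1 ⇒ 35
[q^36] φ(1)=1,φ(2)=1,φ(3)=2,φ(4)=2,φ(6)=2,φ(9)=6,φ(12)=4,φ(18)=6,φ(36)=12 ⇒ 36
n=37: 37·1 1·37  φ→[36+1]=37
d|38:{38,19,2,1}  Σφ=18+18+1+1=38
n=39: 39·1 13·3 3·13 1·39  φ→[24+12+2+1]=39
q^40  k|40↦φ(k): 40:16 20:8 10:4 8:4 5:4 4:2 2:1 1:1  a_40=40
[q^41] φ(1)=1,φ(41)=40 ⇒ 41
[q^42] φ(42)=12,φ(21)=12,φ(14)=6,φ(7)=6,φ(6)=2,φ(3)=2,φ(2)=1,φ(1)=1 ⇒ 42

35, 36, 37, 38, 39, 40, 41, 42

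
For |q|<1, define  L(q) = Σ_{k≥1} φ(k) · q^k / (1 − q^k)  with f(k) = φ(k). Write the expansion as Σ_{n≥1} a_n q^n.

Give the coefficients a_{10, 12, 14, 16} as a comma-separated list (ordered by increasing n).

d|10:{1,2,5,10}  Σφ=1+1+4+4=10
d|12:{12,6,4,3,2,1}  Σφ=4+2+2+2+1+1=12
n=14: 14·1 7·2 2·7 1·14  φ→[6+6+1+1]=14
n=16: 1·16 2·8 4·4 8·2 16·1  φ→[1+1+2+4+8]=16

10, 12, 14, 16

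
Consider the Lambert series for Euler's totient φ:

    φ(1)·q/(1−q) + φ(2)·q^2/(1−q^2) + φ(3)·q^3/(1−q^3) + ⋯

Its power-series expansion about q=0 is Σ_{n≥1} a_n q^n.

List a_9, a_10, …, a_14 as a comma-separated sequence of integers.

d|9:{9,3,1}  Σφ=6+2+1=9
[q^10] φ(10)=4,φ(5)=4,φ(2)=1,φ(1)=1 ⇒ 10
d|11:{11,1}  Σφ=10+1=11
d|12:{1,2,3,4,6,12}  Σφ=1+1+2+2+2+4=12
[q^13] φ(1)=1,φ(13)=12 ⇒ 13
n=14: 1·14 2·7 7·2 14·1  φ→[1+1+6+6]=14

9, 10, 11, 12, 13, 14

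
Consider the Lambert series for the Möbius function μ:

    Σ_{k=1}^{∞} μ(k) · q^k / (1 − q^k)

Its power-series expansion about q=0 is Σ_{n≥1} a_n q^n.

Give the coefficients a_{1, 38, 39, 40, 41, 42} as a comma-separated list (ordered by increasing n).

[q^1] μ(1)=1 ⇒ 1
[q^38] μ(1)=1,μ(2)=-1,μ(19)=-1,μ(38)=1 ⇒ 0
q^39  k|39↦μ(k): 39:1 13:-1 3:-1 1:1  a_39=0
q^40  k|40↦μ(k): 1:1 2:-1 4:0 5:-1 8:0 10:1 20:0 40:0  a_40=0
n=41: 1·41 41·1  μ→[1+(-1)]=0
q^42  k|42↦μ(k): 42:-1 21:1 14:1 7:-1 6:1 3:-1 2:-1 1:1  a_42=0

1, 0, 0, 0, 0, 0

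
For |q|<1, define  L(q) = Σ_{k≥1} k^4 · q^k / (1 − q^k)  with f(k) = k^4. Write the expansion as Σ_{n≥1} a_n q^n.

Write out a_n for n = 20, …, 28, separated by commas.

170898, 196964, 248914, 279842, 358258, 391251, 485554, 538084, 655746

[q^20] f(1)=1,f(2)=16,f(4)=256,f(5)=625,f(10)=10000,f(20)=160000 ⇒ 170898
d|21:{21,7,3,1}  Σf=194481+2401+81+1=196964
d|22:{22,11,2,1}  Σf=234256+14641+16+1=248914
[q^23] f(1)=1,f(23)=279841 ⇒ 279842
n=24: 1·24 2·12 3·8 4·6 6·4 8·3 12·2 24·1  f→[1+16+81+256+1296+4096+20736+331776]=358258
q^25  k|25↦f(k): 1:1 5:625 25:390625  a_25=391251
d|26:{26,13,2,1}  Σf=456976+28561+16+1=485554
q^27  k|27↦f(k): 1:1 3:81 9:6561 27:531441  a_27=538084
n=28: 1·28 2·14 4·7 7·4 14·2 28·1  f→[1+16+256+2401+38416+614656]=655746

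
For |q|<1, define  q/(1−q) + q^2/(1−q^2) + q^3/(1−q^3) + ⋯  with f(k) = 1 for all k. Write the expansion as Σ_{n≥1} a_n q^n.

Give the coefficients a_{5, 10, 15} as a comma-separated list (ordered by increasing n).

d|5:{1,5}  Σf=1+1=2
q^10  k|10↦f(k): 1:1 2:1 5:1 10:1  a_10=4
q^15  k|15↦f(k): 1:1 3:1 5:1 15:1  a_15=4

2, 4, 4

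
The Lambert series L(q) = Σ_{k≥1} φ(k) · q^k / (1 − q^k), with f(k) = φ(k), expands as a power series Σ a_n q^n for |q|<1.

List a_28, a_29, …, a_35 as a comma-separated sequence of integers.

q^28  k|28↦φ(k): 1:1 2:1 4:2 7:6 14:6 28:12  a_28=28
d|29:{29,1}  Σφ=28+1=29
n=30: 30·1 15·2 10·3 6·5 5·6 3·10 2·15 1·30  φ→[8+8+4+2+4+2+1+1]=30
d|31:{1,31}  Σφ=1+30=31
d|32:{1,2,4,8,16,32}  Σφ=1+1+2+4+8+16=32
n=33: 1·33 3·11 11·3 33·1  φ→[1+2+10+20]=33
n=34: 1·34 2·17 17·2 34·1  φ→[1+1+16+16]=34
d|35:{1,5,7,35}  Σφ=1+4+6+24=35

28, 29, 30, 31, 32, 33, 34, 35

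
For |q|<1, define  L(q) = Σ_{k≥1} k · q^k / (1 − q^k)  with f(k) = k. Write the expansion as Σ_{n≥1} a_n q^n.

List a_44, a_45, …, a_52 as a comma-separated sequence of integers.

84, 78, 72, 48, 124, 57, 93, 72, 98

[q^44] f(44)=44,f(22)=22,f(11)=11,f(4)=4,f(2)=2,f(1)=1 ⇒ 84
d|45:{1,3,5,9,15,45}  Σf=1+3+5+9+15+45=78
n=46: 1·46 2·23 23·2 46·1  f→[1+2+23+46]=72
n=47: 1·47 47·1  f→[1+47]=48
q^48  k|48↦f(k): 1:1 2:2 3:3 4:4 6:6 8:8 12:12 16:16 24:24 48:48  a_48=124
q^49  k|49↦f(k): 1:1 7:7 49:49  a_49=57
n=50: 1·50 2·25 5·10 10·5 25·2 50·1  f→[1+2+5+10+25+50]=93
d|51:{1,3,17,51}  Σf=1+3+17+51=72
[q^52] f(52)=52,f(26)=26,f(13)=13,f(4)=4,f(2)=2,f(1)=1 ⇒ 98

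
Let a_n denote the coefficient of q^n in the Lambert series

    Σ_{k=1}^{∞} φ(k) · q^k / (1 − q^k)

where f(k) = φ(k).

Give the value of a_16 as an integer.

n=16: 16·1 8·2 4·4 2·8 1·16  φ→[8+4+2+1+1]=16

a_16 = 16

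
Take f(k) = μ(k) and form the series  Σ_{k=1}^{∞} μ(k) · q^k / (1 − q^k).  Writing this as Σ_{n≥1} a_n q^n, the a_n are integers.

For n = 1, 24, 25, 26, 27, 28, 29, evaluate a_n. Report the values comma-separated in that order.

1, 0, 0, 0, 0, 0, 0

[q^1] μ(1)=1 ⇒ 1
d|24:{1,2,3,4,6,8,12,24}  Σμ=1+(-1)+(-1)+0+1+0+0+0=0
n=25: 25·1 5·5 1·25  μ→[0+(-1)+1]=0
[q^26] μ(26)=1,μ(13)=-1,μ(2)=-1,μ(1)=1 ⇒ 0
n=27: 1·27 3·9 9·3 27·1  μ→[1+(-1)+0+0]=0
q^28  k|28↦μ(k): 28:0 14:1 7:-1 4:0 2:-1 1:1  a_28=0
n=29: 1·29 29·1  μ→[1+(-1)]=0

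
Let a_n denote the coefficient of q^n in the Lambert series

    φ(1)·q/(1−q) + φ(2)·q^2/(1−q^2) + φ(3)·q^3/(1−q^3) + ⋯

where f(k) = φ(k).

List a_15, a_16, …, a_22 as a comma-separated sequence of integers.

d|15:{15,5,3,1}  Σφ=8+4+2+1=15
d|16:{1,2,4,8,16}  Σφ=1+1+2+4+8=16
n=17: 1·17 17·1  φ→[1+16]=17
q^18  k|18↦φ(k): 1:1 2:1 3:2 6:2 9:6 18:6  a_18=18
d|19:{1,19}  Σφ=1+18=19
d|20:{20,10,5,4,2,1}  Σφ=8+4+4+2+1+1=20
d|21:{1,3,7,21}  Σφ=1+2+6+12=21
[q^22] φ(1)=1,φ(2)=1,φ(11)=10,φ(22)=10 ⇒ 22

15, 16, 17, 18, 19, 20, 21, 22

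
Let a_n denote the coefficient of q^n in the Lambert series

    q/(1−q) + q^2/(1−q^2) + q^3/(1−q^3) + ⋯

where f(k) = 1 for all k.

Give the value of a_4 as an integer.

a_4 = 3

[q^4] f(4)=1,f(2)=1,f(1)=1 ⇒ 3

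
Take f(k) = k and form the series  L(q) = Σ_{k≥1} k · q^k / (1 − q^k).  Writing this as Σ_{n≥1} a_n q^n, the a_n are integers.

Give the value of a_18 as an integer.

q^18  k|18↦f(k): 18:18 9:9 6:6 3:3 2:2 1:1  a_18=39

a_18 = 39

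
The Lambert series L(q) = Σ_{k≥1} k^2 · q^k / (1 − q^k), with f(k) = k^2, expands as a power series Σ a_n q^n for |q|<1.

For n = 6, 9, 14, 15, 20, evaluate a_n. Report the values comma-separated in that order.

50, 91, 250, 260, 546

[q^6] f(6)=36,f(3)=9,f(2)=4,f(1)=1 ⇒ 50
[q^9] f(9)=81,f(3)=9,f(1)=1 ⇒ 91
n=14: 1·14 2·7 7·2 14·1  f→[1+4+49+196]=250
n=15: 1·15 3·5 5·3 15·1  f→[1+9+25+225]=260
n=20: 20·1 10·2 5·4 4·5 2·10 1·20  f→[400+100+25+16+4+1]=546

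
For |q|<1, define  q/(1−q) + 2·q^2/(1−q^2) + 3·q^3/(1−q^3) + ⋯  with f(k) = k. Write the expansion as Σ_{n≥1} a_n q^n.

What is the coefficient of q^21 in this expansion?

[q^21] f(1)=1,f(3)=3,f(7)=7,f(21)=21 ⇒ 32

a_21 = 32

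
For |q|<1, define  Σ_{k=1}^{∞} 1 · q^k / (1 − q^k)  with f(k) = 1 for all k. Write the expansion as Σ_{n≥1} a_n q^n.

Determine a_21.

[q^21] f(1)=1,f(3)=1,f(7)=1,f(21)=1 ⇒ 4

a_21 = 4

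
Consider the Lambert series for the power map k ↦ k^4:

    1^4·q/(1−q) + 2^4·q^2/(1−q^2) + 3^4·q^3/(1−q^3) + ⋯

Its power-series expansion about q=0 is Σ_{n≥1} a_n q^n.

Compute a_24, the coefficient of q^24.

a_24 = 358258

n=24: 24·1 12·2 8·3 6·4 4·6 3·8 2·12 1·24  f→[331776+20736+4096+1296+256+81+16+1]=358258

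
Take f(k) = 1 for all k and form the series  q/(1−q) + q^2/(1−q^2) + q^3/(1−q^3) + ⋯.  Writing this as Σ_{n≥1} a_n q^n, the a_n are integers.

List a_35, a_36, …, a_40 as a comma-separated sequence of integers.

4, 9, 2, 4, 4, 8

n=35: 35·1 7·5 5·7 1·35  f→[1+1+1+1]=4
n=36: 36·1 18·2 12·3 9·4 6·6 4·9 3·12 2·18 1·36  f→[1+1+1+1+1+1+1+1+1]=9
n=37: 1·37 37·1  f→[1+1]=2
n=38: 38·1 19·2 2·19 1·38  f→[1+1+1+1]=4
n=39: 39·1 13·3 3·13 1·39  f→[1+1+1+1]=4
d|40:{1,2,4,5,8,10,20,40}  Σf=1+1+1+1+1+1+1+1=8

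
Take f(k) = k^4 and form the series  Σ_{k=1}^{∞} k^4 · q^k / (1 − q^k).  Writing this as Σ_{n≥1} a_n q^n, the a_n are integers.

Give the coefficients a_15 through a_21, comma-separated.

n=15: 1·15 3·5 5·3 15·1  f→[1+81+625+50625]=51332
q^16  k|16↦f(k): 16:65536 8:4096 4:256 2:16 1:1  a_16=69905
d|17:{17,1}  Σf=83521+1=83522
q^18  k|18↦f(k): 1:1 2:16 3:81 6:1296 9:6561 18:104976  a_18=112931
[q^19] f(1)=1,f(19)=130321 ⇒ 130322
q^20  k|20↦f(k): 20:160000 10:10000 5:625 4:256 2:16 1:1  a_20=170898
q^21  k|21↦f(k): 21:194481 7:2401 3:81 1:1  a_21=196964

51332, 69905, 83522, 112931, 130322, 170898, 196964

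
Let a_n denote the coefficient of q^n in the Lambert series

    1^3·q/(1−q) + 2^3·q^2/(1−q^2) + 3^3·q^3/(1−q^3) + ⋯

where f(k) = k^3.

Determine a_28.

a_28 = 25112

q^28  k|28↦f(k): 28:21952 14:2744 7:343 4:64 2:8 1:1  a_28=25112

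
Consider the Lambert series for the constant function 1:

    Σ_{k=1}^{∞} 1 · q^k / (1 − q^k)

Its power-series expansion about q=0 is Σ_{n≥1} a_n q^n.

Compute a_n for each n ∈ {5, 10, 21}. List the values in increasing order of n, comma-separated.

2, 4, 4

[q^5] f(5)=1,f(1)=1 ⇒ 2
[q^10] f(1)=1,f(2)=1,f(5)=1,f(10)=1 ⇒ 4
d|21:{1,3,7,21}  Σf=1+1+1+1=4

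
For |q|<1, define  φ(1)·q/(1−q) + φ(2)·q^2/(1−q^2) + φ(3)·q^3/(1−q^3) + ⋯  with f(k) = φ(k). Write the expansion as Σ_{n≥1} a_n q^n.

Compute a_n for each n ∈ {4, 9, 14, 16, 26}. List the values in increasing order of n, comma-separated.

q^4  k|4↦φ(k): 1:1 2:1 4:2  a_4=4
d|9:{1,3,9}  Σφ=1+2+6=9
d|14:{14,7,2,1}  Σφ=6+6+1+1=14
[q^16] φ(1)=1,φ(2)=1,φ(4)=2,φ(8)=4,φ(16)=8 ⇒ 16
[q^26] φ(1)=1,φ(2)=1,φ(13)=12,φ(26)=12 ⇒ 26

4, 9, 14, 16, 26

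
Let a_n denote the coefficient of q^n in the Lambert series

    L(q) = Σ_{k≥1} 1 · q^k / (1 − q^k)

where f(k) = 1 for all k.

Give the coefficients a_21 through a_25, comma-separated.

4, 4, 2, 8, 3

n=21: 1·21 3·7 7·3 21·1  f→[1+1+1+1]=4
d|22:{22,11,2,1}  Σf=1+1+1+1=4
[q^23] f(23)=1,f(1)=1 ⇒ 2
d|24:{1,2,3,4,6,8,12,24}  Σf=1+1+1+1+1+1+1+1=8
n=25: 1·25 5·5 25·1  f→[1+1+1]=3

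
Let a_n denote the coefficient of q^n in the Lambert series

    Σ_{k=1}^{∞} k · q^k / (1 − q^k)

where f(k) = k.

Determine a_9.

n=9: 1·9 3·3 9·1  f→[1+3+9]=13

a_9 = 13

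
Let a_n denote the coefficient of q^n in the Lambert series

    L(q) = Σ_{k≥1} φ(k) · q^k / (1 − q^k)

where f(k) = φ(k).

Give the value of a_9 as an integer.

q^9  k|9↦φ(k): 9:6 3:2 1:1  a_9=9

a_9 = 9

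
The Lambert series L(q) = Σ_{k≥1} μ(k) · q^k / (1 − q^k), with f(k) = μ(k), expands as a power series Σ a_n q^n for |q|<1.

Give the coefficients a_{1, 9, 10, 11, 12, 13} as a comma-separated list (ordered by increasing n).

1, 0, 0, 0, 0, 0

q^1  k|1↦μ(k): 1:1  a_1=1
n=9: 1·9 3·3 9·1  μ→[1+(-1)+0]=0
[q^10] μ(10)=1,μ(5)=-1,μ(2)=-1,μ(1)=1 ⇒ 0
d|11:{1,11}  Σμ=1+(-1)=0
n=12: 1·12 2·6 3·4 4·3 6·2 12·1  μ→[1+(-1)+(-1)+0+1+0]=0
q^13  k|13↦μ(k): 1:1 13:-1  a_13=0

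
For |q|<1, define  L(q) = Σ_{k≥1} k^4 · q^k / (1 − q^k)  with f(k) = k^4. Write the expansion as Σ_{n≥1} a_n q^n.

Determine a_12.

d|12:{12,6,4,3,2,1}  Σf=20736+1296+256+81+16+1=22386

a_12 = 22386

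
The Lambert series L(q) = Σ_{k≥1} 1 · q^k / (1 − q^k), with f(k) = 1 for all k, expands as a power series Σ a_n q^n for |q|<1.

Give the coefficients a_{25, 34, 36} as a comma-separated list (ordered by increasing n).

3, 4, 9

d|25:{25,5,1}  Σf=1+1+1=3
n=34: 1·34 2·17 17·2 34·1  f→[1+1+1+1]=4
[q^36] f(36)=1,f(18)=1,f(12)=1,f(9)=1,f(6)=1,f(4)=1,f(3)=1,f(2)=1,f(1)=1 ⇒ 9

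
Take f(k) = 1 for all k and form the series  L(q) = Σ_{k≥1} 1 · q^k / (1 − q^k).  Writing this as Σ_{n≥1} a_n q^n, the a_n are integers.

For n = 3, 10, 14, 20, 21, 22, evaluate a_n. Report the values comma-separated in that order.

2, 4, 4, 6, 4, 4

n=3: 1·3 3·1  f→[1+1]=2
n=10: 10·1 5·2 2·5 1·10  f→[1+1+1+1]=4
n=14: 14·1 7·2 2·7 1·14  f→[1+1+1+1]=4
d|20:{20,10,5,4,2,1}  Σf=1+1+1+1+1+1=6
q^21  k|21↦f(k): 1:1 3:1 7:1 21:1  a_21=4
[q^22] f(1)=1,f(2)=1,f(11)=1,f(22)=1 ⇒ 4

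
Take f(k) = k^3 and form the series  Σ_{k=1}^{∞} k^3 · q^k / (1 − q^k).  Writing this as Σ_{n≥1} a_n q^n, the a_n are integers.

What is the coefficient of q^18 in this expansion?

n=18: 1·18 2·9 3·6 6·3 9·2 18·1  f→[1+8+27+216+729+5832]=6813

a_18 = 6813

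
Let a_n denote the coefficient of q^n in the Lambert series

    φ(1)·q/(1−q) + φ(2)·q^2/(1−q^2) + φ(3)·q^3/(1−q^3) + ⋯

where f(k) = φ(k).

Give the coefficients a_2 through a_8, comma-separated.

[q^2] φ(1)=1,φ(2)=1 ⇒ 2
[q^3] φ(1)=1,φ(3)=2 ⇒ 3
d|4:{4,2,1}  Σφ=2+1+1=4
[q^5] φ(5)=4,φ(1)=1 ⇒ 5
q^6  k|6↦φ(k): 1:1 2:1 3:2 6:2  a_6=6
n=7: 7·1 1·7  φ→[6+1]=7
d|8:{8,4,2,1}  Σφ=4+2+1+1=8

2, 3, 4, 5, 6, 7, 8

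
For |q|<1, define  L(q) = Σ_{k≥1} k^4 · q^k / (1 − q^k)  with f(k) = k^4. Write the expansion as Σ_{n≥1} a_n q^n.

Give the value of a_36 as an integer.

d|36:{1,2,3,4,6,9,12,18,36}  Σf=1+16+81+256+1296+6561+20736+104976+1679616=1813539

a_36 = 1813539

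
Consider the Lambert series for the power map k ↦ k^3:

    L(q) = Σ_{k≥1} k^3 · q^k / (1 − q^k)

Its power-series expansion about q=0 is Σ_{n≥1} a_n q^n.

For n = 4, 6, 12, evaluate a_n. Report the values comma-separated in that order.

73, 252, 2044

n=4: 1·4 2·2 4·1  f→[1+8+64]=73
q^6  k|6↦f(k): 6:216 3:27 2:8 1:1  a_6=252
[q^12] f(1)=1,f(2)=8,f(3)=27,f(4)=64,f(6)=216,f(12)=1728 ⇒ 2044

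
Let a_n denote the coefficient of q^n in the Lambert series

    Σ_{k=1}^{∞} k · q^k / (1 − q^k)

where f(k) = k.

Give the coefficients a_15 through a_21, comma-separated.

24, 31, 18, 39, 20, 42, 32

d|15:{15,5,3,1}  Σf=15+5+3+1=24
[q^16] f(16)=16,f(8)=8,f(4)=4,f(2)=2,f(1)=1 ⇒ 31
q^17  k|17↦f(k): 17:17 1:1  a_17=18
n=18: 18·1 9·2 6·3 3·6 2·9 1·18  f→[18+9+6+3+2+1]=39
q^19  k|19↦f(k): 19:19 1:1  a_19=20
q^20  k|20↦f(k): 1:1 2:2 4:4 5:5 10:10 20:20  a_20=42
n=21: 21·1 7·3 3·7 1·21  f→[21+7+3+1]=32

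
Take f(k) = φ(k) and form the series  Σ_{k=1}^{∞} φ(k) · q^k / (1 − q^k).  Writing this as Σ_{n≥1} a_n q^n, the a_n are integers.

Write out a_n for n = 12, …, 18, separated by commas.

d|12:{12,6,4,3,2,1}  Σφ=4+2+2+2+1+1=12
d|13:{13,1}  Σφ=12+1=13
[q^14] φ(1)=1,φ(2)=1,φ(7)=6,φ(14)=6 ⇒ 14
q^15  k|15↦φ(k): 1:1 3:2 5:4 15:8  a_15=15
d|16:{1,2,4,8,16}  Σφ=1+1+2+4+8=16
n=17: 17·1 1·17  φ→[16+1]=17
n=18: 1·18 2·9 3·6 6·3 9·2 18·1  φ→[1+1+2+2+6+6]=18

12, 13, 14, 15, 16, 17, 18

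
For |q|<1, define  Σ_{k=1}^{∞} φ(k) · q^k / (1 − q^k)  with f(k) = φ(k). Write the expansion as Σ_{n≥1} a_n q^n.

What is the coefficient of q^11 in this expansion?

q^11  k|11↦φ(k): 1:1 11:10  a_11=11

a_11 = 11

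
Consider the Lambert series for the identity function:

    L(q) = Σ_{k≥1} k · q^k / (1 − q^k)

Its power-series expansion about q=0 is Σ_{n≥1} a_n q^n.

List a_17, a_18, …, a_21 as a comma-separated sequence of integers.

q^17  k|17↦f(k): 17:17 1:1  a_17=18
d|18:{1,2,3,6,9,18}  Σf=1+2+3+6+9+18=39
n=19: 19·1 1·19  f→[19+1]=20
[q^20] f(20)=20,f(10)=10,f(5)=5,f(4)=4,f(2)=2,f(1)=1 ⇒ 42
n=21: 1·21 3·7 7·3 21·1  f→[1+3+7+21]=32

18, 39, 20, 42, 32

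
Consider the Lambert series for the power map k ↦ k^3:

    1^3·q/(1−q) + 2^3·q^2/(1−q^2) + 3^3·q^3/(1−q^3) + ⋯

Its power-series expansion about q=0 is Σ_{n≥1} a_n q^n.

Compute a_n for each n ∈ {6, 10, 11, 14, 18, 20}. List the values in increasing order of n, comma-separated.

q^6  k|6↦f(k): 1:1 2:8 3:27 6:216  a_6=252
d|10:{1,2,5,10}  Σf=1+8+125+1000=1134
d|11:{1,11}  Σf=1+1331=1332
n=14: 1·14 2·7 7·2 14·1  f→[1+8+343+2744]=3096
q^18  k|18↦f(k): 18:5832 9:729 6:216 3:27 2:8 1:1  a_18=6813
n=20: 20·1 10·2 5·4 4·5 2·10 1·20  f→[8000+1000+125+64+8+1]=9198

252, 1134, 1332, 3096, 6813, 9198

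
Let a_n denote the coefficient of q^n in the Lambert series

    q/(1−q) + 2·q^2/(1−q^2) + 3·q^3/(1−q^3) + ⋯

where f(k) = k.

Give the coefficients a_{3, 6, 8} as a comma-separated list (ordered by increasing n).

4, 12, 15

d|3:{1,3}  Σf=1+3=4
d|6:{1,2,3,6}  Σf=1+2+3+6=12
d|8:{8,4,2,1}  Σf=8+4+2+1=15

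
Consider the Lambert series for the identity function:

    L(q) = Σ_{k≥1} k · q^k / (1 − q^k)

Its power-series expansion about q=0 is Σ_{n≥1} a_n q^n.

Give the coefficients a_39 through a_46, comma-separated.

n=39: 1·39 3·13 13·3 39·1  f→[1+3+13+39]=56
n=40: 1·40 2·20 4·10 5·8 8·5 10·4 20·2 40·1  f→[1+2+4+5+8+10+20+40]=90
q^41  k|41↦f(k): 1:1 41:41  a_41=42
q^42  k|42↦f(k): 42:42 21:21 14:14 7:7 6:6 3:3 2:2 1:1  a_42=96
q^43  k|43↦f(k): 43:43 1:1  a_43=44
d|44:{1,2,4,11,22,44}  Σf=1+2+4+11+22+44=84
q^45  k|45↦f(k): 1:1 3:3 5:5 9:9 15:15 45:45  a_45=78
q^46  k|46↦f(k): 46:46 23:23 2:2 1:1  a_46=72

56, 90, 42, 96, 44, 84, 78, 72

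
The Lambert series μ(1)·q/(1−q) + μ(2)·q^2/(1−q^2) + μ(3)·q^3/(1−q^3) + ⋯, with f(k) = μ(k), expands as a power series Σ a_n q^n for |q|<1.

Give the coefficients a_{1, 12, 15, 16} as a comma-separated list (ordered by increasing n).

d|1:{1}  Σμ=1=1
n=12: 1·12 2·6 3·4 4·3 6·2 12·1  μ→[1+(-1)+(-1)+0+1+0]=0
q^15  k|15↦μ(k): 1:1 3:-1 5:-1 15:1  a_15=0
n=16: 16·1 8·2 4·4 2·8 1·16  μ→[0+0+0+(-1)+1]=0

1, 0, 0, 0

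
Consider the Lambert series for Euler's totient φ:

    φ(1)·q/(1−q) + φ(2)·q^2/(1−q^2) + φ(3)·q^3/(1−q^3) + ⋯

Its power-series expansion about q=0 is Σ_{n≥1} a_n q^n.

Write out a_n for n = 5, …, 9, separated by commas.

[q^5] φ(1)=1,φ(5)=4 ⇒ 5
d|6:{1,2,3,6}  Σφ=1+1+2+2=6
q^7  k|7↦φ(k): 1:1 7:6  a_7=7
n=8: 8·1 4·2 2·4 1·8  φ→[4+2+1+1]=8
[q^9] φ(9)=6,φ(3)=2,φ(1)=1 ⇒ 9

5, 6, 7, 8, 9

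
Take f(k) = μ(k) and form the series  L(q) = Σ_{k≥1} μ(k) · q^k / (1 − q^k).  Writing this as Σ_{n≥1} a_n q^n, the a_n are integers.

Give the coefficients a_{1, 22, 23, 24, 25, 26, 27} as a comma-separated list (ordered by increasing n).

[q^1] μ(1)=1 ⇒ 1
[q^22] μ(22)=1,μ(11)=-1,μ(2)=-1,μ(1)=1 ⇒ 0
[q^23] μ(23)=-1,μ(1)=1 ⇒ 0
q^24  k|24↦μ(k): 24:0 12:0 8:0 6:1 4:0 3:-1 2:-1 1:1  a_24=0
d|25:{1,5,25}  Σμ=1+(-1)+0=0
[q^26] μ(26)=1,μ(13)=-1,μ(2)=-1,μ(1)=1 ⇒ 0
[q^27] μ(27)=0,μ(9)=0,μ(3)=-1,μ(1)=1 ⇒ 0

1, 0, 0, 0, 0, 0, 0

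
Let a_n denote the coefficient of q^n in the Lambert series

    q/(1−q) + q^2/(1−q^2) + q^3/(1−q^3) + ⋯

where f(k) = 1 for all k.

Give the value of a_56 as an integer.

a_56 = 8

n=56: 56·1 28·2 14·4 8·7 7·8 4·14 2·28 1·56  f→[1+1+1+1+1+1+1+1]=8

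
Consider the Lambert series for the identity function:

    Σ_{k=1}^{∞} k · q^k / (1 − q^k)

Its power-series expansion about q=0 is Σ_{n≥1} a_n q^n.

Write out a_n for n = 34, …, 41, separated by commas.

54, 48, 91, 38, 60, 56, 90, 42

n=34: 34·1 17·2 2·17 1·34  f→[34+17+2+1]=54
n=35: 35·1 7·5 5·7 1·35  f→[35+7+5+1]=48
[q^36] f(36)=36,f(18)=18,f(12)=12,f(9)=9,f(6)=6,f(4)=4,f(3)=3,f(2)=2,f(1)=1 ⇒ 91
q^37  k|37↦f(k): 1:1 37:37  a_37=38
n=38: 38·1 19·2 2·19 1·38  f→[38+19+2+1]=60
n=39: 1·39 3·13 13·3 39·1  f→[1+3+13+39]=56
[q^40] f(40)=40,f(20)=20,f(10)=10,f(8)=8,f(5)=5,f(4)=4,f(2)=2,f(1)=1 ⇒ 90
q^41  k|41↦f(k): 41:41 1:1  a_41=42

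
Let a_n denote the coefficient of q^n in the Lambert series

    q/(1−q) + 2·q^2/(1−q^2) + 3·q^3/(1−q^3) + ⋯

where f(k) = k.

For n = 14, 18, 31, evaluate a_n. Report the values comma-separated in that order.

[q^14] f(1)=1,f(2)=2,f(7)=7,f(14)=14 ⇒ 24
n=18: 1·18 2·9 3·6 6·3 9·2 18·1  f→[1+2+3+6+9+18]=39
[q^31] f(31)=31,f(1)=1 ⇒ 32

24, 39, 32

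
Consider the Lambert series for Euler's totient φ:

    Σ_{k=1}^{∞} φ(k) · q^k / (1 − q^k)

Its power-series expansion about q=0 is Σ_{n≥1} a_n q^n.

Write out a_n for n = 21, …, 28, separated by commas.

d|21:{21,7,3,1}  Σφ=12+6+2+1=21
n=22: 1·22 2·11 11·2 22·1  φ→[1+1+10+10]=22
d|23:{23,1}  Σφ=22+1=23
n=24: 1·24 2·12 3·8 4·6 6·4 8·3 12·2 24·1  φ→[1+1+2+2+2+4+4+8]=24
[q^25] φ(1)=1,φ(5)=4,φ(25)=20 ⇒ 25
[q^26] φ(26)=12,φ(13)=12,φ(2)=1,φ(1)=1 ⇒ 26
[q^27] φ(1)=1,φ(3)=2,φ(9)=6,φ(27)=18 ⇒ 27
[q^28] φ(1)=1,φ(2)=1,φ(4)=2,φ(7)=6,φ(14)=6,φ(28)=12 ⇒ 28

21, 22, 23, 24, 25, 26, 27, 28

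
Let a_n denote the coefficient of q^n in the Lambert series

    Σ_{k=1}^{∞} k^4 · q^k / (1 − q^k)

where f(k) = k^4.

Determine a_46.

a_46 = 4757314

n=46: 1·46 2·23 23·2 46·1  f→[1+16+279841+4477456]=4757314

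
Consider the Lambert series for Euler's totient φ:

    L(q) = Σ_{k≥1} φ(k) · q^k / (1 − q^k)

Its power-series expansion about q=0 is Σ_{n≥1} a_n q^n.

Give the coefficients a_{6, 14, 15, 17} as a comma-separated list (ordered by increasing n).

n=6: 6·1 3·2 2·3 1·6  φ→[2+2+1+1]=6
d|14:{1,2,7,14}  Σφ=1+1+6+6=14
q^15  k|15↦φ(k): 15:8 5:4 3:2 1:1  a_15=15
[q^17] φ(17)=16,φ(1)=1 ⇒ 17

6, 14, 15, 17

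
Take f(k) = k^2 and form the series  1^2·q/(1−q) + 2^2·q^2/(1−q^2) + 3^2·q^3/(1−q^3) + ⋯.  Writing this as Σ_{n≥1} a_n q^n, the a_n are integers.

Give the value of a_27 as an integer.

[q^27] f(27)=729,f(9)=81,f(3)=9,f(1)=1 ⇒ 820

a_27 = 820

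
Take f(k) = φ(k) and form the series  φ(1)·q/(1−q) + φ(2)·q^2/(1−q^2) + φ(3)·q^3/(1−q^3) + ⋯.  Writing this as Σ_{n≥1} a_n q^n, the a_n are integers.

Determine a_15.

q^15  k|15↦φ(k): 1:1 3:2 5:4 15:8  a_15=15

a_15 = 15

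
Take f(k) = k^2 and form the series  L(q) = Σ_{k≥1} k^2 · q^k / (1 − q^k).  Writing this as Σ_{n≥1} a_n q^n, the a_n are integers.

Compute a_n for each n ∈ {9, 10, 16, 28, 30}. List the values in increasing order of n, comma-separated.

d|9:{1,3,9}  Σf=1+9+81=91
d|10:{10,5,2,1}  Σf=100+25+4+1=130
q^16  k|16↦f(k): 1:1 2:4 4:16 8:64 16:256  a_16=341
[q^28] f(1)=1,f(2)=4,f(4)=16,f(7)=49,f(14)=196,f(28)=784 ⇒ 1050
n=30: 1·30 2·15 3·10 5·6 6·5 10·3 15·2 30·1  f→[1+4+9+25+36+100+225+900]=1300

91, 130, 341, 1050, 1300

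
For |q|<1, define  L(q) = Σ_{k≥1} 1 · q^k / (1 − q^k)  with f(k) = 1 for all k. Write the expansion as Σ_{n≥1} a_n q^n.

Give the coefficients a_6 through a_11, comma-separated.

4, 2, 4, 3, 4, 2

n=6: 1·6 2·3 3·2 6·1  f→[1+1+1+1]=4
d|7:{7,1}  Σf=1+1=2
[q^8] f(8)=1,f(4)=1,f(2)=1,f(1)=1 ⇒ 4
[q^9] f(9)=1,f(3)=1,f(1)=1 ⇒ 3
d|10:{1,2,5,10}  Σf=1+1+1+1=4
n=11: 11·1 1·11  f→[1+1]=2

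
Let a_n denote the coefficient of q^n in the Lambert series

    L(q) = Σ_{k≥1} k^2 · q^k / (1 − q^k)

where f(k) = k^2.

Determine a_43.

n=43: 43·1 1·43  f→[1849+1]=1850

a_43 = 1850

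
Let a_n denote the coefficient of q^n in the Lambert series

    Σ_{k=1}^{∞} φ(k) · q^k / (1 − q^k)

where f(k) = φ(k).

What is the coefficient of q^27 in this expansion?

[q^27] φ(1)=1,φ(3)=2,φ(9)=6,φ(27)=18 ⇒ 27

a_27 = 27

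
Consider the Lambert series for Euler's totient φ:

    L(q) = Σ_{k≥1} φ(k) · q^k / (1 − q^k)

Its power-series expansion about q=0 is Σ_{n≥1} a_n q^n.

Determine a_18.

n=18: 18·1 9·2 6·3 3·6 2·9 1·18  φ→[6+6+2+2+1+1]=18

a_18 = 18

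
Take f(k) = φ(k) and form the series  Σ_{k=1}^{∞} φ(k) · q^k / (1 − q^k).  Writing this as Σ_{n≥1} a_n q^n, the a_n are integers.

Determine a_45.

n=45: 1·45 3·15 5·9 9·5 15·3 45·1  φ→[1+2+4+6+8+24]=45

a_45 = 45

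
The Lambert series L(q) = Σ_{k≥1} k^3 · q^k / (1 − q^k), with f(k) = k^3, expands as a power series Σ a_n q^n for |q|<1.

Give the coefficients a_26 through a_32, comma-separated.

19782, 20440, 25112, 24390, 31752, 29792, 37449

q^26  k|26↦f(k): 26:17576 13:2197 2:8 1:1  a_26=19782
n=27: 1·27 3·9 9·3 27·1  f→[1+27+729+19683]=20440
q^28  k|28↦f(k): 1:1 2:8 4:64 7:343 14:2744 28:21952  a_28=25112
q^29  k|29↦f(k): 1:1 29:24389  a_29=24390
q^30  k|30↦f(k): 30:27000 15:3375 10:1000 6:216 5:125 3:27 2:8 1:1  a_30=31752
q^31  k|31↦f(k): 31:29791 1:1  a_31=29792
[q^32] f(32)=32768,f(16)=4096,f(8)=512,f(4)=64,f(2)=8,f(1)=1 ⇒ 37449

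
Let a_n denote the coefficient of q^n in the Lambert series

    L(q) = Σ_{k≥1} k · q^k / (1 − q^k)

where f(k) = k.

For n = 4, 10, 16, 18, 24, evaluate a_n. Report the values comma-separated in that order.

7, 18, 31, 39, 60

[q^4] f(1)=1,f(2)=2,f(4)=4 ⇒ 7
[q^10] f(10)=10,f(5)=5,f(2)=2,f(1)=1 ⇒ 18
d|16:{16,8,4,2,1}  Σf=16+8+4+2+1=31
d|18:{1,2,3,6,9,18}  Σf=1+2+3+6+9+18=39
q^24  k|24↦f(k): 24:24 12:12 8:8 6:6 4:4 3:3 2:2 1:1  a_24=60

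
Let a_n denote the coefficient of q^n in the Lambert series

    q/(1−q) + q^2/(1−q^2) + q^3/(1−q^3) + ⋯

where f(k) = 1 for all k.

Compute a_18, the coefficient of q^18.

n=18: 1·18 2·9 3·6 6·3 9·2 18·1  f→[1+1+1+1+1+1]=6

a_18 = 6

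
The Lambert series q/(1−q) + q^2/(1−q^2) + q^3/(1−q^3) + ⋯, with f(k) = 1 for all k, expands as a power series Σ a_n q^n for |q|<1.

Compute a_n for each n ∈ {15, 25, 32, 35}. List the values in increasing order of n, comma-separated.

q^15  k|15↦f(k): 1:1 3:1 5:1 15:1  a_15=4
d|25:{1,5,25}  Σf=1+1+1=3
n=32: 32·1 16·2 8·4 4·8 2·16 1·32  f→[1+1+1+1+1+1]=6
q^35  k|35↦f(k): 35:1 7:1 5:1 1:1  a_35=4

4, 3, 6, 4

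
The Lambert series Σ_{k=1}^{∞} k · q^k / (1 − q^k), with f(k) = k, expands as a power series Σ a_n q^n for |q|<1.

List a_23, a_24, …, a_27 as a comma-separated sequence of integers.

d|23:{23,1}  Σf=23+1=24
n=24: 1·24 2·12 3·8 4·6 6·4 8·3 12·2 24·1  f→[1+2+3+4+6+8+12+24]=60
q^25  k|25↦f(k): 1:1 5:5 25:25  a_25=31
q^26  k|26↦f(k): 1:1 2:2 13:13 26:26  a_26=42
q^27  k|27↦f(k): 1:1 3:3 9:9 27:27  a_27=40

24, 60, 31, 42, 40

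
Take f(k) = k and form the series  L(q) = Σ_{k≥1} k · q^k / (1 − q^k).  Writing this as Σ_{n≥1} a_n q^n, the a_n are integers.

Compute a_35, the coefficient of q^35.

[q^35] f(1)=1,f(5)=5,f(7)=7,f(35)=35 ⇒ 48

a_35 = 48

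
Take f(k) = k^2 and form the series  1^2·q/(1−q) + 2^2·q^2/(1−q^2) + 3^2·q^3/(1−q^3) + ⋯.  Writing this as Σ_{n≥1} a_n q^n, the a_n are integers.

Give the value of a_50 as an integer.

a_50 = 3255

[q^50] f(1)=1,f(2)=4,f(5)=25,f(10)=100,f(25)=625,f(50)=2500 ⇒ 3255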